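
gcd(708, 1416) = 708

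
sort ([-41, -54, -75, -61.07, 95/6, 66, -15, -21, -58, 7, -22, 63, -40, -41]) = [-75, -61.07, -58, -54, -41, -41, -40, -22, -21, -15, 7, 95/6, 63, 66]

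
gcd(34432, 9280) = 64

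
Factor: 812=2^2*7^1*29^1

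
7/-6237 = -1/891 ≈ -0.00112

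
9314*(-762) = -7097268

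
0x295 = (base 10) 661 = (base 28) nh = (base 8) 1225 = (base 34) jf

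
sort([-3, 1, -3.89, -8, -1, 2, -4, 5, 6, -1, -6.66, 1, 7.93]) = [-8, -6.66, -4, -3.89, -3, -1, -1, 1, 1, 2, 5, 6, 7.93]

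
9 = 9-0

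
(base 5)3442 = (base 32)fh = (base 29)h4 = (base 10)497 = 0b111110001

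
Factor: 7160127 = 3^1*13^1*183593^1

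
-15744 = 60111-75855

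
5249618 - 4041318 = 1208300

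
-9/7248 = -3/2416≈-0.00124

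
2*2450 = 4900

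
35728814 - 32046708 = 3682106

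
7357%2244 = 625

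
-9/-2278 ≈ 0.00395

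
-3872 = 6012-9884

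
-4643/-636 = 7 + 191/636 ≈ 7.30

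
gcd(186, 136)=2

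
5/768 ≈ 0.00651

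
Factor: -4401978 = -1 * 2^1 * 3^1 * 7^1 * 163^1 * 643^1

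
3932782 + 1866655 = 5799437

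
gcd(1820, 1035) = 5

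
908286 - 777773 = 130513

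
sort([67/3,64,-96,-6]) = [-96,-6,67/3,64]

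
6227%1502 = 219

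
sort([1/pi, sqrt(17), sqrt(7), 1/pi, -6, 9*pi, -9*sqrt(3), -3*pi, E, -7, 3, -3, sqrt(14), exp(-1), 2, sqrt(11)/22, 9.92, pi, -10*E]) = [-10*E, -9*sqrt(3), -3*pi, -7, -6, -3, sqrt(11)/22, 1/pi, 1/pi, exp(-1), 2, sqrt(7), E, 3, pi, sqrt(14), sqrt(17), 9.92, 9*pi]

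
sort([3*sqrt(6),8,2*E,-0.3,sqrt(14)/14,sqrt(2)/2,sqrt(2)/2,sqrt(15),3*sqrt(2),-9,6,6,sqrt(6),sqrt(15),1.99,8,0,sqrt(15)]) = [-9,-0.3,0,sqrt(14)/14,sqrt(2)/2,sqrt(2)/2,1.99,sqrt(6),sqrt(15),sqrt(15),sqrt(15),3*sqrt(2),2*E,6,6,3*sqrt(6),8,8]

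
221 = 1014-793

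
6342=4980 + 1362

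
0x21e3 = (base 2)10000111100011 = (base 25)dm0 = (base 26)clh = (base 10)8675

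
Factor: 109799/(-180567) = -1 * 3^(-2) * 59^1 * 1861^1 * 20063^(-1) 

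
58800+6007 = 64807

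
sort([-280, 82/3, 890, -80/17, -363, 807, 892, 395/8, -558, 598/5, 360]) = [-558, -363, -280, -80/17, 82/3, 395/8, 598/5, 360, 807, 890, 892]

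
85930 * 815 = 70032950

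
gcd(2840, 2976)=8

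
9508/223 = 42 + 142/223 ≈ 42.64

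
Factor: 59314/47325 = 2^1*3^(-1)*5^(-2)*47^1 = 94/75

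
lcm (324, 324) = 324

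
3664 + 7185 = 10849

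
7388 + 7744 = 15132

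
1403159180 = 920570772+482588408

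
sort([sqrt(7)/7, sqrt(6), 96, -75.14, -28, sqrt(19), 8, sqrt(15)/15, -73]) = [-75.14, -73, -28, sqrt(15)/15, sqrt(7)/7, sqrt(6), sqrt(19), 8, 96]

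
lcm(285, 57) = 285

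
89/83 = 1 + 6/83 ≈ 1.07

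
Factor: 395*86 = 2^1*5^1*43^1*79^1 = 33970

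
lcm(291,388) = 1164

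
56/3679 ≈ 0.0152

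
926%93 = 89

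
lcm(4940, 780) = 14820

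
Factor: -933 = -1 * 3^1 * 311^1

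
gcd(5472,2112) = 96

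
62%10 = 2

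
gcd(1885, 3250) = 65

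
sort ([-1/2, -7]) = [-7, -1/2]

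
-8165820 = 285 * (-28652)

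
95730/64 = 47865/32 ≈ 1495.78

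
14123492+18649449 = 32772941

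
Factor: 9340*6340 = 2^4*5^2*317^1*467^1 = 59215600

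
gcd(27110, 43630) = 10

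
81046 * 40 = 3241840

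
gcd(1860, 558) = 186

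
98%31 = 5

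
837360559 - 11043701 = 826316858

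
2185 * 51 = 111435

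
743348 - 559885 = 183463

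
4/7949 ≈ 0.000503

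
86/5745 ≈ 0.0150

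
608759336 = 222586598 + 386172738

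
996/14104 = 249/3526 ≈ 0.0706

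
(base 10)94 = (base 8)136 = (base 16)5e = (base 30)34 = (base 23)42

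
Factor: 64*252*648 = 2^11*3^6*7^1 = 10450944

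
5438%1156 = 814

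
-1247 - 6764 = -8011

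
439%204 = 31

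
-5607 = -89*63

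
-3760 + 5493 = 1733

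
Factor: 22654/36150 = 3^(-1)*5^(-2)*47^1 = 47/75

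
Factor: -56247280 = -1 * 2^4 * 5^1 * 499^1 * 1409^1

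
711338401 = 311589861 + 399748540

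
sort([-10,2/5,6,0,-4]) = [-10,-4,0,2/5,6]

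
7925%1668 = 1253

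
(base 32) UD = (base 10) 973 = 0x3CD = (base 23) 1J7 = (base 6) 4301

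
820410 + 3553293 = 4373703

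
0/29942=0=0.00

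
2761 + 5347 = 8108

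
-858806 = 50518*(-17)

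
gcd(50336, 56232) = 88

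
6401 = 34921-28520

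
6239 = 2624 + 3615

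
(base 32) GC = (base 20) 164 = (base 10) 524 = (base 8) 1014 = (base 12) 378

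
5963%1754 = 701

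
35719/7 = 5102 + 5/7 ≈ 5102.71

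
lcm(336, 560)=1680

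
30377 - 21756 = 8621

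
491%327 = 164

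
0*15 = 0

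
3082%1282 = 518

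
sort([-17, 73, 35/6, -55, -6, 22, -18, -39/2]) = [-55, -39/2, -18, -17, -6, 35/6, 22, 73]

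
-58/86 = -29/43 ≈ -0.674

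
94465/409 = 230 + 395/409 ≈ 230.97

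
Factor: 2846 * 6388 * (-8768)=-1 * 2^9 * 137^1 * 1423^1 * 1597^1=-159404414464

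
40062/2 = 20031 = 20031.00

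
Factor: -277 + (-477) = -1 * 2^1 * 13^1 * 29^1 = -754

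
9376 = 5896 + 3480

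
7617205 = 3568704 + 4048501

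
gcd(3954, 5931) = 1977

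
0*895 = 0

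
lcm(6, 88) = 264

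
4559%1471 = 146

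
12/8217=4/2739 ≈ 0.00146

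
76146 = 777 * 98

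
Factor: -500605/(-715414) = 2^(-1)*5^1*137^(-1)*373^(-1)*14303^1 = 71515/102202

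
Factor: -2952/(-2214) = 2^2*3^(-1) = 4/3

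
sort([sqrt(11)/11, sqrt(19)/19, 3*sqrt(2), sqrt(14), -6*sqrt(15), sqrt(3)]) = [-6*sqrt(15), sqrt(19)/19, sqrt(11)/11, sqrt(3), sqrt(14), 3*sqrt(2)]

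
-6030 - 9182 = -15212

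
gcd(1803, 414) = 3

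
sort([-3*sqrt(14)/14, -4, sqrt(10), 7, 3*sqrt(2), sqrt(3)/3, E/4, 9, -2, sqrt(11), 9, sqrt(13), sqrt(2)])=[-4, -2, -3*sqrt(14)/14, sqrt(3)/3, E/4, sqrt(2), sqrt(10), sqrt(11), sqrt(13), 3*sqrt(2), 7, 9, 9]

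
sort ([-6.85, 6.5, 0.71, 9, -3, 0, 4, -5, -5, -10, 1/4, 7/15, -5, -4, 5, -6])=[-10, -6.85, -6, -5, -5, -5, -4, -3, 0, 1/4, 7/15, 0.71, 4, 5, 6.5, 9]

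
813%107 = 64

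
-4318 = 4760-9078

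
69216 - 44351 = 24865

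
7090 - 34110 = -27020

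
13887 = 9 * 1543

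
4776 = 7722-2946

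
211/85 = 2 + 41/85≈2.48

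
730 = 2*365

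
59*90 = 5310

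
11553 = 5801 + 5752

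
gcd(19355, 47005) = 2765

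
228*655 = 149340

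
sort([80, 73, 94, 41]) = [41, 73, 80, 94]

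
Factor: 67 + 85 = 2^3 * 19^1 = 152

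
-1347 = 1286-2633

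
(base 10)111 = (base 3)11010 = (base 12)93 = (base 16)6f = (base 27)43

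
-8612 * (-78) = 671736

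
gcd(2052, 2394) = 342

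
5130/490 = 10 + 23/49 ≈ 10.47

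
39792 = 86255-46463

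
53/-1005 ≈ -0.0527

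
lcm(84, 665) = 7980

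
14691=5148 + 9543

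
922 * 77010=71003220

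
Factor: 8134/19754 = 7^1*17^(-1) = 7/17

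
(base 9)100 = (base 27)30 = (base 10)81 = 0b1010001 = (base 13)63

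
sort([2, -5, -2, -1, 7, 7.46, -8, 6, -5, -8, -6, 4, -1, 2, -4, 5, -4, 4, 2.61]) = [-8, -8, -6, -5, -5, -4, -4, -2, -1, -1, 2, 2, 2.61, 4, 4, 5, 6, 7, 7.46]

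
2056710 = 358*5745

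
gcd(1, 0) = 1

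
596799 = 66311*9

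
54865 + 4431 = 59296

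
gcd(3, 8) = 1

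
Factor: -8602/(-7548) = 2^(-1)*3^(-1)*11^1*23^1*37^(-1) = 253/222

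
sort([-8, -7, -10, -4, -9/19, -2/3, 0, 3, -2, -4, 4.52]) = [-10, -8, -7, -4, -4, -2, -2/3, -9/19, 0, 3, 4.52]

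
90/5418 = 5/301 ≈ 0.0166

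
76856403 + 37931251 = 114787654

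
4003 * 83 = 332249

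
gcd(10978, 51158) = 2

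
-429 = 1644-2073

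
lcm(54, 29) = 1566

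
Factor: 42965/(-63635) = -1*11^(-1)*89^(-1)*661^1 = -661/979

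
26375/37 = 712+31/37 ≈ 712.84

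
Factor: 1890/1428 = 2^(-1) * 3^2 * 5^1 * 17^(-1) = 45/34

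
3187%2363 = 824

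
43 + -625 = -582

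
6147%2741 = 665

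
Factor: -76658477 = -1*7^1*1831^1*5981^1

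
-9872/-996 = 9 + 227/249 ≈ 9.91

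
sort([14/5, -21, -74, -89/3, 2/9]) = [-74, -89/3, -21, 2/9, 14/5]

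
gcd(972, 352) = 4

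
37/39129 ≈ 0.000946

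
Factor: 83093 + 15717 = 2^1*5^1*41^1*241^1 = 98810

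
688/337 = 2 + 14/337 ≈ 2.04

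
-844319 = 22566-866885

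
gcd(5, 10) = 5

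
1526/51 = 29 + 47/51 ≈ 29.92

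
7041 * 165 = 1161765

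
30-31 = -1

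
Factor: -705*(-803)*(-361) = -1*3^1*5^1*11^1*19^2*47^1*73^1 = -204367515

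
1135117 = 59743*19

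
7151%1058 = 803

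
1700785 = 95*17903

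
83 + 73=156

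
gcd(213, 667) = 1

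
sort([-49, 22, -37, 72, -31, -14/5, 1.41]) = [-49, -37, -31, -14/5, 1.41, 22, 72]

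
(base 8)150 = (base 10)104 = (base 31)3b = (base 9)125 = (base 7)206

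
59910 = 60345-435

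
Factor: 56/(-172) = -1*2^1*7^1*43^(-1) = -14/43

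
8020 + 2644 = 10664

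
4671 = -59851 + 64522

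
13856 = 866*16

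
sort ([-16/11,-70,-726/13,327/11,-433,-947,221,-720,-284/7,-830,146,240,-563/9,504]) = [-947,-830,-720,-433,-70,-563/9,-726/13,-284/7,-16/11,327/11,146,221,240,504]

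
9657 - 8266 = 1391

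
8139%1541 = 434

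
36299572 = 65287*556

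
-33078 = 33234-66312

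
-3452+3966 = 514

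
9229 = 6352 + 2877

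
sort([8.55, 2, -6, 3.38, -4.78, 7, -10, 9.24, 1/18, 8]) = [-10, -6, -4.78, 1/18, 2, 3.38, 7, 8, 8.55, 9.24]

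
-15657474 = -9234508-6422966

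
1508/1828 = 377/457 ≈ 0.825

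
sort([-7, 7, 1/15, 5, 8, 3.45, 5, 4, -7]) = [-7, -7, 1/15, 3.45, 4, 5, 5, 7, 8]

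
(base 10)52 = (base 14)3a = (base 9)57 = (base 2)110100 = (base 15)37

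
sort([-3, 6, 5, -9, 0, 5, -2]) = [-9, -3, -2, 0, 5, 5, 6]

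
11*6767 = 74437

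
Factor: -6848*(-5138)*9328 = 2^11*7^1*11^1*53^1*107^1*367^1 = 328205903872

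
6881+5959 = 12840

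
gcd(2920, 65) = 5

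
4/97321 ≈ 0.0000411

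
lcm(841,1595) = 46255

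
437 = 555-118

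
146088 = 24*6087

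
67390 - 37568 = 29822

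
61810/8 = 30905/4 = 7726.25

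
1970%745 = 480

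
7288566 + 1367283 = 8655849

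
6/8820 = 1/1470 ≈ 0.000680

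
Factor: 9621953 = 11^1*874723^1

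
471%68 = 63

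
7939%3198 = 1543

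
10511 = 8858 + 1653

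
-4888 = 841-5729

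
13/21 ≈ 0.619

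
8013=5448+2565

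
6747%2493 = 1761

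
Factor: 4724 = 2^2 * 1181^1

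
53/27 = 1 + 26/27 ≈ 1.96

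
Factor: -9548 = -1*2^2*7^1*11^1*31^1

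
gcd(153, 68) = 17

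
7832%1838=480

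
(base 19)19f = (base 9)667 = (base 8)1043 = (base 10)547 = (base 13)331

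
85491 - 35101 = 50390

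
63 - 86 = -23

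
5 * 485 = 2425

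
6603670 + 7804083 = 14407753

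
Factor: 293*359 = 293^1*359^1 = 105187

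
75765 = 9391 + 66374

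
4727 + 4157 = 8884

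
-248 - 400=-648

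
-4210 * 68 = -286280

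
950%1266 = 950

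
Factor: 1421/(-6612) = -1*2^(-2)*3^(-1)*7^2*19^(-1) = -49/228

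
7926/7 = 1132 + 2/7 ≈ 1132.29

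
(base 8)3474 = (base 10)1852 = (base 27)2eg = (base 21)444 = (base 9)2477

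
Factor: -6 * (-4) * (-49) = -1 * 2^3 * 3^1 * 7^2 = -1176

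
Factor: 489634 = 2^1*17^1*14401^1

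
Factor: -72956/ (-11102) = 2^1 * 7^ (-1) * 23^1 = 46/7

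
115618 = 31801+83817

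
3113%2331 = 782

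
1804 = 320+1484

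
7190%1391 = 235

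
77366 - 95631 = -18265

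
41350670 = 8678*4765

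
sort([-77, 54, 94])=[-77, 54, 94]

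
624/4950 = 104/825≈0.126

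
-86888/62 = -1401-13/31 ≈ -1401.42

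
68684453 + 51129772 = 119814225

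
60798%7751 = 6541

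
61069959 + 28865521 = 89935480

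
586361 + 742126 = 1328487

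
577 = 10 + 567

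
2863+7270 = 10133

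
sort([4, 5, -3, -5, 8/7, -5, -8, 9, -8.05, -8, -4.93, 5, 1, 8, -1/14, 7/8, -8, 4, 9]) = [-8.05, -8, -8, -8, -5, -5, -4.93, -3, -1/14, 7/8, 1, 8/7, 4, 4, 5, 5, 8, 9, 9]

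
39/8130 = 13/2710≈0.00480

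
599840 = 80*7498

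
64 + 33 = 97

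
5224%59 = 32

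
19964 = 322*62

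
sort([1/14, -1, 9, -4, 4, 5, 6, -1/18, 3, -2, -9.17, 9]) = [-9.17, -4, -2, -1, -1/18, 1/14, 3, 4, 5, 6, 9, 9]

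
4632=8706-4074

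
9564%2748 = 1320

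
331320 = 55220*6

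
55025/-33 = -1667-14/33 ≈ -1667.42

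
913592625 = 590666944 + 322925681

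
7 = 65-58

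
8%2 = 0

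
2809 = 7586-4777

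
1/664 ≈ 0.00151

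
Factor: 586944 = 2^6*3^2*1019^1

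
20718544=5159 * 4016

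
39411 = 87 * 453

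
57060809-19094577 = 37966232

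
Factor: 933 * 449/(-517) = -1 * 3^1 * 11^(-1) * 47^(-1) * 311^1 * 449^1 = -418917/517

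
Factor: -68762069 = -1*68762069^1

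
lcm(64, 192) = 192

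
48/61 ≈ 0.787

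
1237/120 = 10 + 37/120≈10.31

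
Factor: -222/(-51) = 2^1*17^(-1)*37^1 = 74/17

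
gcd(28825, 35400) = 25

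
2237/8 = 279 + 5/8 ≈ 279.63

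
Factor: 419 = 419^1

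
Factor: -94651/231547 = -1 * 94651^1 * 231547^(-1)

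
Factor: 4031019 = 3^3*149297^1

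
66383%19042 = 9257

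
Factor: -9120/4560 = -1 * 2^1 = -2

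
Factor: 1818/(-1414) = -1*3^2*7^(-1) = -9/7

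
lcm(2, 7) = 14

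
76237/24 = 3176+13/24 ≈ 3176.54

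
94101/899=104 + 605/899 ≈ 104.67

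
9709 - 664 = 9045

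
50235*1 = 50235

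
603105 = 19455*31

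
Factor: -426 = -1*2^1*3^1*71^1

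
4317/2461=1+1856/2461 ≈ 1.75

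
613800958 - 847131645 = -233330687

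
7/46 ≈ 0.152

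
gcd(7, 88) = 1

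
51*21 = 1071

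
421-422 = -1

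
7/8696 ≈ 0.000805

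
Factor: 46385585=5^1 * 2221^1 * 4177^1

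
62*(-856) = -53072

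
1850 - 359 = 1491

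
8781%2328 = 1797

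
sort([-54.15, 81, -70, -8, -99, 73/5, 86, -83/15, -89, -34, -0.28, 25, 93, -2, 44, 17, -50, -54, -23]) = [-99, -89, -70, -54.15, -54, -50, -34, -23, -8, -83/15, -2, -0.28, 73/5, 17, 25, 44, 81, 86, 93]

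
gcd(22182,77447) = 1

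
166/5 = 33 + 1/5 = 33.20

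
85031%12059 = 618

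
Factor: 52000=2^5 * 5^3 * 13^1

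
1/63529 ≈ 0.0000157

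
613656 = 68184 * 9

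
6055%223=34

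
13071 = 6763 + 6308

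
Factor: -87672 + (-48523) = -1*5^1*27239^1 = -136195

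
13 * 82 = 1066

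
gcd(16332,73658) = 2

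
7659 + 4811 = 12470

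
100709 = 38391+62318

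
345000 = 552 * 625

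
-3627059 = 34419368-38046427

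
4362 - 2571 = 1791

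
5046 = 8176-3130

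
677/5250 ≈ 0.129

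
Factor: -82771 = -1 * 13^1 * 6367^1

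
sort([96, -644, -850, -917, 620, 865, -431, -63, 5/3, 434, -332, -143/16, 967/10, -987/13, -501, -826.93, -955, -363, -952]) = [-955, -952, -917, -850, -826.93, -644, -501, -431, -363, -332, -987/13, -63, -143/16, 5/3, 96, 967/10, 434, 620, 865]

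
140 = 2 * 70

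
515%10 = 5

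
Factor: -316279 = -1*359^1*881^1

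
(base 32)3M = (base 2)1110110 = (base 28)46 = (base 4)1312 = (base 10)118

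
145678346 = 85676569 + 60001777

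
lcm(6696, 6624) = 616032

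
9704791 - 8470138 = 1234653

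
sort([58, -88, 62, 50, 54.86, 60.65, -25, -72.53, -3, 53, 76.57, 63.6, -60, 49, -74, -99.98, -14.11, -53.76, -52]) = [-99.98, -88, -74, -72.53, -60, -53.76, -52, -25, -14.11, -3, 49, 50, 53, 54.86, 58, 60.65, 62, 63.6, 76.57]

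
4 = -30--34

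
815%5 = 0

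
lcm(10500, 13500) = 94500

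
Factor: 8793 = 3^2*977^1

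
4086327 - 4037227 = 49100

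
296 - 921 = -625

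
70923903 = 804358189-733434286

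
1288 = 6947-5659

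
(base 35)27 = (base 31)2f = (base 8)115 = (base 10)77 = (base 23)38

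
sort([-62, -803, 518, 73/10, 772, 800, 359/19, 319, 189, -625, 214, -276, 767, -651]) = [-803, -651, -625, -276, -62, 73/10, 359/19, 189, 214, 319, 518, 767, 772, 800]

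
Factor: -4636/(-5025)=2^2*3^(-1)*5^(-2)*19^1*61^1*67^(-1)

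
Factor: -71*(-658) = 2^1*7^1*47^1*71^1 = 46718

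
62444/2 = 31222 = 31222.00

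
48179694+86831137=135010831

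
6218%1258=1186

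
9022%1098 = 238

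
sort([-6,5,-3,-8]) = [-8,-6,-3,5]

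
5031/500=10 + 31/500 ≈ 10.06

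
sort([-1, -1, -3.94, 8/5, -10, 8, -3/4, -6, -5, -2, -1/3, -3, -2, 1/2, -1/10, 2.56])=[-10, -6, -5, -3.94, -3, -2, -2, -1, -1, -3/4, -1/3, -1/10, 1/2, 8/5, 2.56, 8]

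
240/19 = 12+12/19 ≈ 12.63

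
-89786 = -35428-54358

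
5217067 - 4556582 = 660485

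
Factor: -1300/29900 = -1*23^(-1) = -1/23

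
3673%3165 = 508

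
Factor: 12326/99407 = 2^1*7^(-1)*11^(-1)*1291^(-1)*6163^1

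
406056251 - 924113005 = -518056754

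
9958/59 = 168 + 46/59 ≈ 168.78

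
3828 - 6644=-2816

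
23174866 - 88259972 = -65085106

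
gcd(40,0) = 40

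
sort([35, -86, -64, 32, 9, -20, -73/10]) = [-86, -64, -20, -73/10, 9, 32, 35]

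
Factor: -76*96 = -1*2^7*3^1*19^1 = -7296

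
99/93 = 1 + 2/31≈1.06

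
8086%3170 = 1746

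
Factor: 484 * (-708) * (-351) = 2^4 * 3^4 * 11^2 * 13^1 * 59^1 = 120277872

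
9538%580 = 258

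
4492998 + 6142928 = 10635926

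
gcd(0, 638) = 638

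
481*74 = 35594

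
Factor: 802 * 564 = 2^3 * 3^1 * 47^1 * 401^1 = 452328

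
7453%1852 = 45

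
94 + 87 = 181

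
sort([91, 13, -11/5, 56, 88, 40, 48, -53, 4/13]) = [-53, -11/5, 4/13, 13, 40, 48, 56, 88, 91]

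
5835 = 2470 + 3365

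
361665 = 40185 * 9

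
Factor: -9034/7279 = -1 * 2^1 * 29^(-1) * 251^(-1) * 4517^1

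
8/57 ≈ 0.140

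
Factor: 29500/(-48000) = -1*2^(-5)*3^(-1)*59^1 = -59/96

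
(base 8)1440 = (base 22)1e8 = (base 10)800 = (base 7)2222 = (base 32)p0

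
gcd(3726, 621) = 621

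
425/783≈0.543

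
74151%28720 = 16711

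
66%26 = 14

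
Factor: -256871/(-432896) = 2^(-8) * 19^(-1) * 61^1 * 89^(-1) * 4211^1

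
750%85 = 70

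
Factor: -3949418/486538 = -1*11^1*13^(-1)*18713^(-1)*179519^1 = -1974709/243269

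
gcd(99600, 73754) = 2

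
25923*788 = 20427324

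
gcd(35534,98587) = 1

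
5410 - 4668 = 742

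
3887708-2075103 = 1812605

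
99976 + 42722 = 142698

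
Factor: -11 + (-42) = -1*53^1 = -53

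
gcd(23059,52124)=1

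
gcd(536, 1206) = 134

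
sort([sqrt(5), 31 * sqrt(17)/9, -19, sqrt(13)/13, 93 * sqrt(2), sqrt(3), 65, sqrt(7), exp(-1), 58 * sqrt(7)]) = [-19, sqrt(13)/13, exp(-1), sqrt(3), sqrt(5), sqrt(7), 31 * sqrt(17)/9, 65, 93 * sqrt(2), 58 * sqrt(7)]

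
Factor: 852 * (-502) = -1 * 2^3 * 3^1 * 71^1 * 251^1 = -427704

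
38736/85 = 455 + 61/85 ≈ 455.72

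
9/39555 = 1/4395 ≈ 0.000228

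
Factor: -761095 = -1*5^1*152219^1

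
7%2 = 1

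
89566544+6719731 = 96286275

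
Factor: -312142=-1*2^1*156071^1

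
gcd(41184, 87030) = 18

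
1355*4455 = 6036525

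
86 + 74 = 160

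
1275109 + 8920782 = 10195891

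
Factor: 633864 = 2^3*3^1*7^4*11^1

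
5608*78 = 437424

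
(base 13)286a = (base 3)22000002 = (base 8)13312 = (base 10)5834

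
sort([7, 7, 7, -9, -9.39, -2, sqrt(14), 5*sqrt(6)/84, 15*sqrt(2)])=[-9.39, -9, -2, 5*sqrt(6)/84, sqrt(14), 7, 7, 7, 15*sqrt(2)]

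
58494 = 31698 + 26796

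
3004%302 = 286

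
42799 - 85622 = -42823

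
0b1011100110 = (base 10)742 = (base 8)1346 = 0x2e6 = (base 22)1bg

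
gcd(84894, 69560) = 2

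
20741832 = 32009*648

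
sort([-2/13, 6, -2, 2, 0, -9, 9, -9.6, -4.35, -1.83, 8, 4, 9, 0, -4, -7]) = [-9.6, -9, -7, -4.35, -4, -2, -1.83, -2/13, 0, 0, 2, 4, 6, 8, 9, 9]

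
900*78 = 70200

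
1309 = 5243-3934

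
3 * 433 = 1299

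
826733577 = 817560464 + 9173113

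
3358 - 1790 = 1568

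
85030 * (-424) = -36052720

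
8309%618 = 275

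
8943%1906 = 1319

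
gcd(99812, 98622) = 2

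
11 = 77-66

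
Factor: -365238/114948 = -1 * 2^ (-1) * 31^ (-1) * 197^1 = -197/62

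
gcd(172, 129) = 43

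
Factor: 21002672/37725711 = 2^4 * 3^(-1) * 3407^(-1) * 3691^(-1) * 1312667^1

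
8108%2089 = 1841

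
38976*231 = 9003456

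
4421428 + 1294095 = 5715523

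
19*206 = 3914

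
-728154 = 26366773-27094927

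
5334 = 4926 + 408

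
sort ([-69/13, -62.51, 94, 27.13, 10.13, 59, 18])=[-62.51, -69/13, 10.13, 18, 27.13, 59, 94]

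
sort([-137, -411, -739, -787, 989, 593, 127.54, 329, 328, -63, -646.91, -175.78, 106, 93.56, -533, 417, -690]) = [-787, -739, -690, -646.91, -533, -411, -175.78, -137, -63, 93.56, 106, 127.54, 328, 329, 417, 593, 989]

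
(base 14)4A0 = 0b1110011100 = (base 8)1634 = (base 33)S0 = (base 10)924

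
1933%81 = 70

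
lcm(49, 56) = 392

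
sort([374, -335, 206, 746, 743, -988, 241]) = [-988, -335, 206, 241, 374, 743, 746]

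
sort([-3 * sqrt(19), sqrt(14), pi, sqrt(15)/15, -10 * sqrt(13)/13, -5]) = [-3 * sqrt(19), -5, -10 * sqrt(13)/13, sqrt(15)/15, pi, sqrt(14)]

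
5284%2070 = 1144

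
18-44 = -26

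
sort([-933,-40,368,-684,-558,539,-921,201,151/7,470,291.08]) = [-933,-921,-684,-558,-40,151/7,201,291.08,368,470,539]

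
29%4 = 1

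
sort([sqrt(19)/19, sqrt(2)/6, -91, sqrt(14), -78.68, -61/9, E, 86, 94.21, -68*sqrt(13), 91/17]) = [-68*sqrt(13), -91, -78.68, -61/9, sqrt(19)/19, sqrt(2)/6, E, sqrt(14), 91/17, 86, 94.21]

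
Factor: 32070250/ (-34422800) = -1*2^ (-3)*5^1*47^ (-1)*163^1*787^1*1831^ (-1) = -641405/688456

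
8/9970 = 4/4985 ≈ 0.000802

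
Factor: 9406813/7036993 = 13^1*37^(-1)*43^(-1)*4423^(-1)*723601^1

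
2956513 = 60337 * 49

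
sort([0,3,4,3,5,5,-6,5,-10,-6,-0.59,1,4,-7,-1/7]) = [-10,-7,-6,-6,-0.59,-1/7,0,1,3,3,4,4,5,5,5]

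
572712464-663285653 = -90573189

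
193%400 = 193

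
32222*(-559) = -18012098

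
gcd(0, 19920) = 19920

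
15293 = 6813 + 8480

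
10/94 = 5/47 ≈ 0.106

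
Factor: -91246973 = -1 * 17^1 * 53^1 * 101273^1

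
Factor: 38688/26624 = 2^(-6) * 3^1 * 31^1 = 93/64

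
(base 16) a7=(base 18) 95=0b10100111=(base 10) 167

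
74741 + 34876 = 109617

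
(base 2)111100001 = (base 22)lj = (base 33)ej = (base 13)2b0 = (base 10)481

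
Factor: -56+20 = -1 * 2^2 * 3^2 = -36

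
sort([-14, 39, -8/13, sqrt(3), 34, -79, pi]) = [-79, -14, -8/13, sqrt(3), pi, 34, 39]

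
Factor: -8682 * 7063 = -1 * 2^1 * 3^1 * 7^1 * 1009^1 * 1447^1 = -61320966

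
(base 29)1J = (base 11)44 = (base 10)48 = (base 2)110000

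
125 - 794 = -669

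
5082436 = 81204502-76122066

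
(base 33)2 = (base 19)2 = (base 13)2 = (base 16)2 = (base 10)2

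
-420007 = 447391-867398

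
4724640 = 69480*68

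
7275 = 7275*1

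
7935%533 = 473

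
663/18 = 36 + 5/6 ≈ 36.83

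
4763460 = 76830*62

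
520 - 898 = -378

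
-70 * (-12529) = 877030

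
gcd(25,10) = 5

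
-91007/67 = -1358 - 21/67≈-1358.31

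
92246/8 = 46123/4 = 11530.75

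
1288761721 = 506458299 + 782303422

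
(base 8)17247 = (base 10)7847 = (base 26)bfl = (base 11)5994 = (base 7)31610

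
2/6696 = 1/3348 ≈ 0.000299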